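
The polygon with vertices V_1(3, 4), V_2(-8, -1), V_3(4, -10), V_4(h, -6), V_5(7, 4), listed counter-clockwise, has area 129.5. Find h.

Write out the shoelace sum; only the two edges meeting at V_4 involve h:
2·Area = [(4·(-6) − h·(-10)) + (h·4 − 7·(-6))] + 129
       = 14·h + 147 = 259
⇒ h = 8.

8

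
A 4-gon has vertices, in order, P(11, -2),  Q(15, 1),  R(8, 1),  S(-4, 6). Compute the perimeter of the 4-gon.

|PQ| = √((4)² + (3)²) = √25 = 5
|QR| = √((-7)² + (0)²) = √49 = 7
|RS| = √((-12)² + (5)²) = √169 = 13
|SP| = √((15)² + (-8)²) = √289 = 17
Perimeter = 5 + 7 + 13 + 17 = 42.

42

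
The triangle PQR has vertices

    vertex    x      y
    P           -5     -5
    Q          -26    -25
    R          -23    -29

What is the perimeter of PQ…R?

64

|PQ| = √((-21)² + (-20)²) = √841 = 29
|QR| = √((3)² + (-4)²) = √25 = 5
|RP| = √((18)² + (24)²) = √900 = 30
Perimeter = 29 + 5 + 30 = 64.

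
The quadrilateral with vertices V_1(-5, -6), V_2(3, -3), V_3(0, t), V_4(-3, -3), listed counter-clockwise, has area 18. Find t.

The doubled signed area Σ (x_i y_{i+1} − x_{i+1} y_i) is linear in t.
With t=0 it equals 36; the coefficient of t is 6 (from the two edges through V_3).
So 6·t + 36 = 2·18 = 36 ⇒ t = 0.

0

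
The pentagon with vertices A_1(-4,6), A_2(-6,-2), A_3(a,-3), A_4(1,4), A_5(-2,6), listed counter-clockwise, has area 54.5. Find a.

3

The doubled signed area Σ (x_i y_{i+1} − x_{i+1} y_i) is linear in a.
With a=0 it equals 91; the coefficient of a is 6 (from the two edges through A_3).
So 6·a + 91 = 2·54.5 = 109 ⇒ a = 3.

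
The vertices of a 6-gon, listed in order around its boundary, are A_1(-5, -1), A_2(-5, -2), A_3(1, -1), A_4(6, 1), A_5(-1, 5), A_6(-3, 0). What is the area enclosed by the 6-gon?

Apply the shoelace (surveyor's) formula: 2A = Σ (x_i·y_{i+1} − x_{i+1}·y_i), indices taken mod 6.
Σ = (5) + (7) + (7) + (31) + (15) + (3) = 68
Area = |Σ|/2 = 34.

34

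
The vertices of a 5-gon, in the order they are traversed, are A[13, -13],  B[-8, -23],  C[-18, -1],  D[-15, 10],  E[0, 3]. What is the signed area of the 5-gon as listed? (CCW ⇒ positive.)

Σ = (-403) + (-406) + (-195) + (-45) + (-39) = -1088
Signed area = Σ/2 = -544 (negative ⇒ clockwise traversal).

-544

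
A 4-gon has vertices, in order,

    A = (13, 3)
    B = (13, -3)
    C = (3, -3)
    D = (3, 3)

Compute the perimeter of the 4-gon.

|AB| = √((0)² + (-6)²) = √36 = 6
|BC| = √((-10)² + (0)²) = √100 = 10
|CD| = √((0)² + (6)²) = √36 = 6
|DA| = √((10)² + (0)²) = √100 = 10
Perimeter = 6 + 10 + 6 + 10 = 32.

32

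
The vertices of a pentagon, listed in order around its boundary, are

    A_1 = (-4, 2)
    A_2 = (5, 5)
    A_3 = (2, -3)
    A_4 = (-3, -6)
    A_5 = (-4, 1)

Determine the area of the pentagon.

53.5

Cross-terms: -30, -25, -21, -27, -4  ⇒  Σ = -107
Area = |Σ|/2 = 53.5.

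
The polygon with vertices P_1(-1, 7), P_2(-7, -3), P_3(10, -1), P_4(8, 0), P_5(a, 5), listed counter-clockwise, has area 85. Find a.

The doubled signed area Σ (x_i y_{i+1} − x_{i+1} y_i) is linear in a.
With a=0 it equals 142; the coefficient of a is 7 (from the two edges through P_5).
So 7·a + 142 = 2·85 = 170 ⇒ a = 4.

4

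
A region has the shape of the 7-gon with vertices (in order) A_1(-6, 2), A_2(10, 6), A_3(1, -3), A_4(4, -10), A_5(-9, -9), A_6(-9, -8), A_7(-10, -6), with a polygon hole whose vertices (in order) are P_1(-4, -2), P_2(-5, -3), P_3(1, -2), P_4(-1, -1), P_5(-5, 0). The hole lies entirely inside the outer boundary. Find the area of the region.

145

Outer boundary:
Apply Gauss's area formula: 2A = Σ (x_i·y_{i+1} − x_{i+1}·y_i), indices taken mod 7.
Cross-terms: -56, -36, 2, -126, -9, -26, -56  ⇒  Σ = -307
Area = |Σ|/2 = 153.5.
Hole:
Apply the shoelace (surveyor's) formula: 2A = Σ (x_i·y_{i+1} − x_{i+1}·y_i), indices taken mod 5.
Σ = (2) + (13) + (-3) + (-5) + (10) = 17
Area = |Σ|/2 = 8.5.
Net area = 153.5 − 8.5 = 145.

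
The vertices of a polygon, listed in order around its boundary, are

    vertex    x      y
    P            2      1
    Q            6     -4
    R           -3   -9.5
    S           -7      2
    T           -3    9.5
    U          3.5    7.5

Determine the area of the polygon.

Apply the shoelace formula: 2A = Σ (x_i·y_{i+1} − x_{i+1}·y_i), indices taken mod 6.
Σ = (-14) + (-69) + (-72.5) + (-60.5) + (-55.75) + (-11.5) = -283.25
Area = |Σ|/2 = 141.625.

141.625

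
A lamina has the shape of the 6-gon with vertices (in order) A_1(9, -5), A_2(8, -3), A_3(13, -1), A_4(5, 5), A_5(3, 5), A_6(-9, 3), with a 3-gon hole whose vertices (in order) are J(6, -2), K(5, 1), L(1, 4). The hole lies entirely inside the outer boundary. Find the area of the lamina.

Outer boundary:
Apply Gauss's area formula: 2A = Σ (x_i·y_{i+1} − x_{i+1}·y_i), indices taken mod 6.
Σ = (13) + (31) + (70) + (10) + (54) + (18) = 196
Area = |Σ|/2 = 98.
Hole:
Cross-terms: 16, 19, -26  ⇒  Σ = 9
Area = |Σ|/2 = 4.5.
Net area = 98 − 4.5 = 93.5.

93.5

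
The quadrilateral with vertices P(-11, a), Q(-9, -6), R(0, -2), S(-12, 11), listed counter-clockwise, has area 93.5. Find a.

The doubled signed area Σ (x_i y_{i+1} − x_{i+1} y_i) is linear in a.
With a=0 it equals 181; the coefficient of a is -3 (from the two edges through P).
So -3·a + 181 = 2·93.5 = 187 ⇒ a = -2.

-2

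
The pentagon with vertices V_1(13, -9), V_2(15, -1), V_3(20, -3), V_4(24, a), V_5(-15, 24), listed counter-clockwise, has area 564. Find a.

16

Write out the shoelace sum; only the two edges meeting at V_4 involve a:
2·Area = [(20·a − 24·(-3)) + (24·24 − (-15)·a)] + -80
       = 35·a + 568 = 1128
⇒ a = 16.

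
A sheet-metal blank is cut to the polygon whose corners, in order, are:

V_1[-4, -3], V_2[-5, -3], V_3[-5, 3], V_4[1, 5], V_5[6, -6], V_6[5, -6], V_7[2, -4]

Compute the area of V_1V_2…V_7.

66.5

Apply the surveyor's formula: 2A = Σ (x_i·y_{i+1} − x_{i+1}·y_i), indices taken mod 7.
V_1→V_2: (-4)(-3) − (-5)(-3) = -3
V_2→V_3: (-5)(3) − (-5)(-3) = -30
V_3→V_4: (-5)(5) − (1)(3) = -28
V_4→V_5: (1)(-6) − (6)(5) = -36
V_5→V_6: (6)(-6) − (5)(-6) = -6
V_6→V_7: (5)(-4) − (2)(-6) = -8
V_7→V_1: (2)(-3) − (-4)(-4) = -22
Σ = -133
Area = |Σ|/2 = 66.5.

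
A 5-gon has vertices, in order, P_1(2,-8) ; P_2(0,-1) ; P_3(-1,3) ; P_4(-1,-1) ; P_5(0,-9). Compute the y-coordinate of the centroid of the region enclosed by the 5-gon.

Apply the surveyor's formula. First the cross-terms c_i = x_i·y_{i+1} − x_{i+1}·y_i:
  -2, -1, 4, 9, 18  ⇒  2A = 28, A = 14.
Then Σ (y_i + y_{i+1})·c_i = -372, so ȳ = -372 / (6·14) = -31/7.

-31/7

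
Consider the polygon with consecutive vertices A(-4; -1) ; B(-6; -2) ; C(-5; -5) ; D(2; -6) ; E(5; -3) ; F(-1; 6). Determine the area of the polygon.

Apply the shoelace formula: 2A = Σ (x_i·y_{i+1} − x_{i+1}·y_i), indices taken mod 6.
Cross-terms: 2, 20, 40, 24, 27, 25  ⇒  Σ = 138
Area = |Σ|/2 = 69.

69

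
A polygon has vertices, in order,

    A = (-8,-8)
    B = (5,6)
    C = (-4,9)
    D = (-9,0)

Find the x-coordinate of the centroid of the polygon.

-364/107

Apply the shoelace formula. First the cross-terms c_i = x_i·y_{i+1} − x_{i+1}·y_i:
  -8, 69, 81, 72  ⇒  2A = 214, A = 107.
Then Σ (x_i + x_{i+1})·c_i = -2184, so x̄ = -2184 / (6·107) = -364/107.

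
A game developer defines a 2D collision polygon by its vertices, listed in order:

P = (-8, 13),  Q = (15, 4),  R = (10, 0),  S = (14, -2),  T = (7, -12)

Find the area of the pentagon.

Cross-terms: -227, -40, -20, -154, -5  ⇒  Σ = -446
Area = |Σ|/2 = 223.

223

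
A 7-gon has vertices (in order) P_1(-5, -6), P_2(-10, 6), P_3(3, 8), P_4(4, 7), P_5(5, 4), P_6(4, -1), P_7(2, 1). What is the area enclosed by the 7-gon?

Apply the surveyor's formula: 2A = Σ (x_i·y_{i+1} − x_{i+1}·y_i), indices taken mod 7.
Cross-terms: -90, -98, -11, -19, -21, 6, -7  ⇒  Σ = -240
Area = |Σ|/2 = 120.

120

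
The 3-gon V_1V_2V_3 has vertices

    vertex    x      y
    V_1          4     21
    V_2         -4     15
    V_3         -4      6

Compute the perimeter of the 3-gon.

|V_1V_2| = √((-8)² + (-6)²) = √100 = 10
|V_2V_3| = √((0)² + (-9)²) = √81 = 9
|V_3V_1| = √((8)² + (15)²) = √289 = 17
Perimeter = 10 + 9 + 17 = 36.

36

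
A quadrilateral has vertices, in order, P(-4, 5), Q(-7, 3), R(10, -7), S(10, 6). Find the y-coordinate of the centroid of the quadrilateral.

44/41

Apply the shoelace (surveyor's) formula. First the cross-terms c_i = x_i·y_{i+1} − x_{i+1}·y_i:
  23, 19, 130, 74  ⇒  2A = 246, A = 123.
Then Σ (y_i + y_{i+1})·c_i = 792, so ȳ = 792 / (6·123) = 44/41.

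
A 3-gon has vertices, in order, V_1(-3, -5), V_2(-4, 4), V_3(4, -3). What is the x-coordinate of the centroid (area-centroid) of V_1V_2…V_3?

Apply Gauss's area formula. First the cross-terms c_i = x_i·y_{i+1} − x_{i+1}·y_i:
  -32, -4, -29  ⇒  2A = -65, A = -32.5.
Then Σ (x_i + x_{i+1})·c_i = 195, so x̄ = 195 / (6·(-32.5)) = -1.

-1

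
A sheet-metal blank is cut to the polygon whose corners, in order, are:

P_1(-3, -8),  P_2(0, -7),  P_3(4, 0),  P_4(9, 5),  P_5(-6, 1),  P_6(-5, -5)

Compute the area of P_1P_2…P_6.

Cross-terms: 21, 28, 20, 39, 35, 25  ⇒  Σ = 168
Area = |Σ|/2 = 84.

84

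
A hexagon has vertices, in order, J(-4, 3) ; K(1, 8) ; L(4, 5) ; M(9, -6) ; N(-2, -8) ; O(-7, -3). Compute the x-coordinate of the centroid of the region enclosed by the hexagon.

117/149

Apply the shoelace (surveyor's) formula. First the cross-terms c_i = x_i·y_{i+1} − x_{i+1}·y_i:
  -35, -27, -69, -84, -50, -33  ⇒  2A = -298, A = -149.
Then Σ (x_i + x_{i+1})·c_i = -702, so x̄ = -702 / (6·(-149)) = 117/149.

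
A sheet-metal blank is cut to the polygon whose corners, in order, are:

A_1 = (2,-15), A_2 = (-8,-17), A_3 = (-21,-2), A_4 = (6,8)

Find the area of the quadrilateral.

Apply the shoelace (surveyor's) formula: 2A = Σ (x_i·y_{i+1} − x_{i+1}·y_i), indices taken mod 4.
Cross-terms: -154, -341, -156, -106  ⇒  Σ = -757
Area = |Σ|/2 = 378.5.

378.5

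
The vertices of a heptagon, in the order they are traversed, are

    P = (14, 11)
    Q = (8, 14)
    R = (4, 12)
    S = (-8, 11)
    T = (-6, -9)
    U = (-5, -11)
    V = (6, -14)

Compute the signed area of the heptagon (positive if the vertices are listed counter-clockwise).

422.5

Cross-terms: 108, 40, 140, 138, 21, 136, 262  ⇒  Σ = 845
Signed area = Σ/2 = 422.5 (positive ⇒ counter-clockwise traversal).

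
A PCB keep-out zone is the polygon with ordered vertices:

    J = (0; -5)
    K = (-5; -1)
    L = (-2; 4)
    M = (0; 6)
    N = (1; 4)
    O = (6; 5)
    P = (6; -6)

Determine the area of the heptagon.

90

Apply the shoelace formula: 2A = Σ (x_i·y_{i+1} − x_{i+1}·y_i), indices taken mod 7.
J→K: (0)(-1) − (-5)(-5) = -25
K→L: (-5)(4) − (-2)(-1) = -22
L→M: (-2)(6) − (0)(4) = -12
M→N: (0)(4) − (1)(6) = -6
N→O: (1)(5) − (6)(4) = -19
O→P: (6)(-6) − (6)(5) = -66
P→J: (6)(-5) − (0)(-6) = -30
Σ = -180
Area = |Σ|/2 = 90.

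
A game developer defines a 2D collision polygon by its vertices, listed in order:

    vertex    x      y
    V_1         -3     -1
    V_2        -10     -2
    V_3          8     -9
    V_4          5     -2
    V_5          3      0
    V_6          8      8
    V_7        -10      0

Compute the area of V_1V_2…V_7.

Σ = (-4) + (106) + (29) + (6) + (24) + (80) + (10) = 251
Area = |Σ|/2 = 125.5.

125.5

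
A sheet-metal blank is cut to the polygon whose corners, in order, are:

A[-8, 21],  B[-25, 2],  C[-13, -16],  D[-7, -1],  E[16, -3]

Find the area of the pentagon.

Apply the shoelace formula: 2A = Σ (x_i·y_{i+1} − x_{i+1}·y_i), indices taken mod 5.
Σ = (509) + (426) + (-99) + (37) + (312) = 1185
Area = |Σ|/2 = 592.5.

592.5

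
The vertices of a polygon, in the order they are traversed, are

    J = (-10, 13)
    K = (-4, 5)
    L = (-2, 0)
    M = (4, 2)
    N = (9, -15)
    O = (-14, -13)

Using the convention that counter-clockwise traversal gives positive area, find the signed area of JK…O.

J→K: (-10)(5) − (-4)(13) = 2
K→L: (-4)(0) − (-2)(5) = 10
L→M: (-2)(2) − (4)(0) = -4
M→N: (4)(-15) − (9)(2) = -78
N→O: (9)(-13) − (-14)(-15) = -327
O→J: (-14)(13) − (-10)(-13) = -312
Σ = -709
Signed area = Σ/2 = -354.5 (negative ⇒ clockwise traversal).

-354.5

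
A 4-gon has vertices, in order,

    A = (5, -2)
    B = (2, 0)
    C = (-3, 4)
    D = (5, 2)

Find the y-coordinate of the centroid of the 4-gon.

Apply the shoelace formula. First the cross-terms c_i = x_i·y_{i+1} − x_{i+1}·y_i:
  4, 8, -26, -20  ⇒  2A = -34, A = -17.
Then Σ (y_i + y_{i+1})·c_i = -132, so ȳ = -132 / (6·(-17)) = 22/17.

22/17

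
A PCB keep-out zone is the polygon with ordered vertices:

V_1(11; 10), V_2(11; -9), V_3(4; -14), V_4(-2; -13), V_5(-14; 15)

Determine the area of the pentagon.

462

Cross-terms: -209, -118, -80, -212, -305  ⇒  Σ = -924
Area = |Σ|/2 = 462.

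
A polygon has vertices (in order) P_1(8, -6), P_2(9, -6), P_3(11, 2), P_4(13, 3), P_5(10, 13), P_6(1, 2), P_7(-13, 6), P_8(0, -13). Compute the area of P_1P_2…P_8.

Apply Gauss's area formula: 2A = Σ (x_i·y_{i+1} − x_{i+1}·y_i), indices taken mod 8.
Σ = (6) + (84) + (7) + (139) + (7) + (32) + (169) + (104) = 548
Area = |Σ|/2 = 274.

274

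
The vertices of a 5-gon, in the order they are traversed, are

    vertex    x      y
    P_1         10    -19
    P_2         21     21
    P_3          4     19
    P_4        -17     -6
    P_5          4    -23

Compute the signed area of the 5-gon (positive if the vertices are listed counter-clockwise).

896

Apply the shoelace (surveyor's) formula: 2A = Σ (x_i·y_{i+1} − x_{i+1}·y_i), indices taken mod 5.
Σ = (609) + (315) + (299) + (415) + (154) = 1792
Signed area = Σ/2 = 896 (positive ⇒ counter-clockwise traversal).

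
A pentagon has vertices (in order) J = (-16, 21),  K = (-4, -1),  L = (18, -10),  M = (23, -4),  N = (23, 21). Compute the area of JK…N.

Apply the shoelace (surveyor's) formula: 2A = Σ (x_i·y_{i+1} − x_{i+1}·y_i), indices taken mod 5.
Cross-terms: 100, 58, 158, 575, 819  ⇒  Σ = 1710
Area = |Σ|/2 = 855.

855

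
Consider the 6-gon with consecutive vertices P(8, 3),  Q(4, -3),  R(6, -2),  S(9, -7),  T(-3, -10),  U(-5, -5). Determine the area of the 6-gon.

Apply the shoelace formula: 2A = Σ (x_i·y_{i+1} − x_{i+1}·y_i), indices taken mod 6.
Σ = (-36) + (10) + (-24) + (-111) + (-35) + (25) = -171
Area = |Σ|/2 = 85.5.

85.5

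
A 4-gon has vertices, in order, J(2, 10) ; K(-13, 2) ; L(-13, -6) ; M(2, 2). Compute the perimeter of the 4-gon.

|JK| = √((-15)² + (-8)²) = √289 = 17
|KL| = √((0)² + (-8)²) = √64 = 8
|LM| = √((15)² + (8)²) = √289 = 17
|MJ| = √((0)² + (8)²) = √64 = 8
Perimeter = 17 + 8 + 17 + 8 = 50.

50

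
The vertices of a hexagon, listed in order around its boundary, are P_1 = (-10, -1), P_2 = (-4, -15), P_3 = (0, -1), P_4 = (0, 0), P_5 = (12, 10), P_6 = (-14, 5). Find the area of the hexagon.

207

P_1→P_2: (-10)(-15) − (-4)(-1) = 146
P_2→P_3: (-4)(-1) − (0)(-15) = 4
P_3→P_4: (0)(0) − (0)(-1) = 0
P_4→P_5: (0)(10) − (12)(0) = 0
P_5→P_6: (12)(5) − (-14)(10) = 200
P_6→P_1: (-14)(-1) − (-10)(5) = 64
Σ = 414
Area = |Σ|/2 = 207.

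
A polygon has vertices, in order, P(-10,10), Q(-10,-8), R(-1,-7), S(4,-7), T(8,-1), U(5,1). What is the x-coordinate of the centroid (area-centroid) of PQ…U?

-614/201

Apply Gauss's area formula. First the cross-terms c_i = x_i·y_{i+1} − x_{i+1}·y_i:
  180, 62, 35, 52, 13, 60  ⇒  2A = 402, A = 201.
Then Σ (x_i + x_{i+1})·c_i = -3684, so x̄ = -3684 / (6·201) = -614/201.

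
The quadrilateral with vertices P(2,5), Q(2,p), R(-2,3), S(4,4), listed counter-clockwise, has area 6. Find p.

The doubled signed area Σ (x_i y_{i+1} − x_{i+1} y_i) is linear in p.
With p=0 it equals -12; the coefficient of p is 4 (from the two edges through Q).
So 4·p + -12 = 2·6 = 12 ⇒ p = 6.

6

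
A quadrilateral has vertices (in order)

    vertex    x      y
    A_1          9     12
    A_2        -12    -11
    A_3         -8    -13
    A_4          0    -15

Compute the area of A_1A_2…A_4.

Cross-terms: 45, 68, 120, 135  ⇒  Σ = 368
Area = |Σ|/2 = 184.

184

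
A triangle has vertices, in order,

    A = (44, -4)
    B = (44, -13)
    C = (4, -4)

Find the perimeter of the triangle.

90

|AB| = √((0)² + (-9)²) = √81 = 9
|BC| = √((-40)² + (9)²) = √1681 = 41
|CA| = √((40)² + (0)²) = √1600 = 40
Perimeter = 9 + 41 + 40 = 90.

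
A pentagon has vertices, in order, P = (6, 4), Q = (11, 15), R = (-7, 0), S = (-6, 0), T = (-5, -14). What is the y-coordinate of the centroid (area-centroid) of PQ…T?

211/299

Apply the shoelace formula. First the cross-terms c_i = x_i·y_{i+1} − x_{i+1}·y_i:
  46, 105, 0, 84, 64  ⇒  2A = 299, A = 149.5.
Then Σ (y_i + y_{i+1})·c_i = 633, so ȳ = 633 / (6·149.5) = 211/299.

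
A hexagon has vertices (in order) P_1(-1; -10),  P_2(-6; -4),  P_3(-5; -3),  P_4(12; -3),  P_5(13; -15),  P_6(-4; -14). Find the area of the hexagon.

Σ = (-56) + (-2) + (51) + (-141) + (-242) + (26) = -364
Area = |Σ|/2 = 182.

182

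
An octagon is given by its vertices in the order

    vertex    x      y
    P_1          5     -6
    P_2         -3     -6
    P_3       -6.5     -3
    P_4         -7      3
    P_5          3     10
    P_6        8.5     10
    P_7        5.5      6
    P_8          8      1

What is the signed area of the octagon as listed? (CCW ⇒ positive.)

Apply the shoelace formula: 2A = Σ (x_i·y_{i+1} − x_{i+1}·y_i), indices taken mod 8.
Σ = (-48) + (-30) + (-40.5) + (-79) + (-55) + (-4) + (-42.5) + (-53) = -352
Signed area = Σ/2 = -176 (negative ⇒ clockwise traversal).

-176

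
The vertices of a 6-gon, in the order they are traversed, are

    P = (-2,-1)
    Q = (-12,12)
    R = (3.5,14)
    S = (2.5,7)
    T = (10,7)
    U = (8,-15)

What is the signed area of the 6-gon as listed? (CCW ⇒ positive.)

Σ = (-36) + (-210) + (-10.5) + (-52.5) + (-206) + (-38) = -553
Signed area = Σ/2 = -276.5 (negative ⇒ clockwise traversal).

-276.5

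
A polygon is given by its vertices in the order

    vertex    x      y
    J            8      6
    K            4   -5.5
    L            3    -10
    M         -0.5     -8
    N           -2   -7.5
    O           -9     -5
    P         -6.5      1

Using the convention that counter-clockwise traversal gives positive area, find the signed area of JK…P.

-139.375

Apply the shoelace formula: 2A = Σ (x_i·y_{i+1} − x_{i+1}·y_i), indices taken mod 7.
Σ = (-68) + (-23.5) + (-29) + (-12.25) + (-57.5) + (-41.5) + (-47) = -278.75
Signed area = Σ/2 = -139.375 (negative ⇒ clockwise traversal).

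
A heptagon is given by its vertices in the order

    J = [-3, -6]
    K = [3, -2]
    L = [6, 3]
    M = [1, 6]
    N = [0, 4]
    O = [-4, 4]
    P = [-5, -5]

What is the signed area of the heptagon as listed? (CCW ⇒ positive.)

Σ = (24) + (21) + (33) + (4) + (16) + (40) + (15) = 153
Signed area = Σ/2 = 76.5 (positive ⇒ counter-clockwise traversal).

76.5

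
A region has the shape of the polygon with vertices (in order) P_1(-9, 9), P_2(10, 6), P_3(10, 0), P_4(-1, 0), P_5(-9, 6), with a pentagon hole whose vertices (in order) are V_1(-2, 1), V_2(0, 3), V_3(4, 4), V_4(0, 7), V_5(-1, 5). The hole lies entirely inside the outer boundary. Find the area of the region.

105.5

Outer boundary:
Σ = (-144) + (-60) + (0) + (-6) + (-27) = -237
Area = |Σ|/2 = 118.5.
Hole:
V_1→V_2: (-2)(3) − (0)(1) = -6
V_2→V_3: (0)(4) − (4)(3) = -12
V_3→V_4: (4)(7) − (0)(4) = 28
V_4→V_5: (0)(5) − (-1)(7) = 7
V_5→V_1: (-1)(1) − (-2)(5) = 9
Σ = 26
Area = |Σ|/2 = 13.
Net area = 118.5 − 13 = 105.5.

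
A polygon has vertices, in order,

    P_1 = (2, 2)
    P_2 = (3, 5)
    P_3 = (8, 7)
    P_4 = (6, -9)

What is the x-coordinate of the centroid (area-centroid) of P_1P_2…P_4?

515/99

Apply the shoelace (surveyor's) formula. First the cross-terms c_i = x_i·y_{i+1} − x_{i+1}·y_i:
  4, -19, -114, 30  ⇒  2A = -99, A = -49.5.
Then Σ (x_i + x_{i+1})·c_i = -1545, so x̄ = -1545 / (6·(-49.5)) = 515/99.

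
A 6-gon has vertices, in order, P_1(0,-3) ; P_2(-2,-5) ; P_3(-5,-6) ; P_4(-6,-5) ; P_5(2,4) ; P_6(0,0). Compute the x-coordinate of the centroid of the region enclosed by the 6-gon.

-70/33

Apply the shoelace formula. First the cross-terms c_i = x_i·y_{i+1} − x_{i+1}·y_i:
  -6, -13, -11, -14, 0, 0  ⇒  2A = -44, A = -22.
Then Σ (x_i + x_{i+1})·c_i = 280, so x̄ = 280 / (6·(-22)) = -70/33.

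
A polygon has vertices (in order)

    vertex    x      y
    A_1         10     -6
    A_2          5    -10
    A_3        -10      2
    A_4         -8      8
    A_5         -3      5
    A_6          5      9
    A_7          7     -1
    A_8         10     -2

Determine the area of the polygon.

A_1→A_2: (10)(-10) − (5)(-6) = -70
A_2→A_3: (5)(2) − (-10)(-10) = -90
A_3→A_4: (-10)(8) − (-8)(2) = -64
A_4→A_5: (-8)(5) − (-3)(8) = -16
A_5→A_6: (-3)(9) − (5)(5) = -52
A_6→A_7: (5)(-1) − (7)(9) = -68
A_7→A_8: (7)(-2) − (10)(-1) = -4
A_8→A_1: (10)(-6) − (10)(-2) = -40
Σ = -404
Area = |Σ|/2 = 202.

202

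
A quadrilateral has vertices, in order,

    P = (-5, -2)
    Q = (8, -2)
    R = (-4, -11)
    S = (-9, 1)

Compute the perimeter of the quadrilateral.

46

|PQ| = √((13)² + (0)²) = √169 = 13
|QR| = √((-12)² + (-9)²) = √225 = 15
|RS| = √((-5)² + (12)²) = √169 = 13
|SP| = √((4)² + (-3)²) = √25 = 5
Perimeter = 13 + 15 + 13 + 5 = 46.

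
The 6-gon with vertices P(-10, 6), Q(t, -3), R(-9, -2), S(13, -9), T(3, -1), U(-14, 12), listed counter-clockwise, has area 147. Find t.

The doubled signed area Σ (x_i y_{i+1} − x_{i+1} y_i) is linear in t.
With t=0 it equals 182; the coefficient of t is -8 (from the two edges through Q).
So -8·t + 182 = 2·147 = 294 ⇒ t = -14.

-14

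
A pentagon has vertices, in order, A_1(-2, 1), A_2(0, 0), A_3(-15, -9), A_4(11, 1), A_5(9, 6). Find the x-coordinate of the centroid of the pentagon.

317/162

Apply the surveyor's formula. First the cross-terms c_i = x_i·y_{i+1} − x_{i+1}·y_i:
  0, 0, 84, 57, 21  ⇒  2A = 162, A = 81.
Then Σ (x_i + x_{i+1})·c_i = 951, so x̄ = 951 / (6·81) = 317/162.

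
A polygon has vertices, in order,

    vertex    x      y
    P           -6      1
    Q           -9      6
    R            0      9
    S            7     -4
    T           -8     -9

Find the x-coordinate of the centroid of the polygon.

Apply the surveyor's formula. First the cross-terms c_i = x_i·y_{i+1} − x_{i+1}·y_i:
  -27, -81, -63, -95, -62  ⇒  2A = -328, A = -164.
Then Σ (x_i + x_{i+1})·c_i = 1656, so x̄ = 1656 / (6·(-164)) = -69/41.

-69/41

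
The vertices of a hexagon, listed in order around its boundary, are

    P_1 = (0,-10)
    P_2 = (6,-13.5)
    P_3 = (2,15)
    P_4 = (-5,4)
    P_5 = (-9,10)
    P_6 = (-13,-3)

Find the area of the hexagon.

Apply the shoelace formula: 2A = Σ (x_i·y_{i+1} − x_{i+1}·y_i), indices taken mod 6.
Cross-terms: 60, 117, 83, -14, 157, 130  ⇒  Σ = 533
Area = |Σ|/2 = 266.5.

266.5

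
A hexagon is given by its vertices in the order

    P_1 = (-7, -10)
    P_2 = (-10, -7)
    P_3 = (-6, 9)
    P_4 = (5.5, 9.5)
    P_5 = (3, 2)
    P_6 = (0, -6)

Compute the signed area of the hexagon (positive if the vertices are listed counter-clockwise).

Σ = (-51) + (-132) + (-106.5) + (-17.5) + (-18) + (-42) = -367
Signed area = Σ/2 = -183.5 (negative ⇒ clockwise traversal).

-183.5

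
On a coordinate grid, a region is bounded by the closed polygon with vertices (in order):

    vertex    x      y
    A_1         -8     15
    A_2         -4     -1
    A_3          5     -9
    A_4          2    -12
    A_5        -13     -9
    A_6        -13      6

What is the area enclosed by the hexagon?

Σ = (68) + (41) + (-42) + (-174) + (-195) + (-147) = -449
Area = |Σ|/2 = 224.5.

224.5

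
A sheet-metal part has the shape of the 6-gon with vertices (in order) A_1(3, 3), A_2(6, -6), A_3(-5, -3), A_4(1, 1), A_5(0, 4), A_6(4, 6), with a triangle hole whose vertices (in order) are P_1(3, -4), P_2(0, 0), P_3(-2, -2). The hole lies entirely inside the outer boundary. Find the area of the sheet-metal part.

45

Outer boundary:
A_1→A_2: (3)(-6) − (6)(3) = -36
A_2→A_3: (6)(-3) − (-5)(-6) = -48
A_3→A_4: (-5)(1) − (1)(-3) = -2
A_4→A_5: (1)(4) − (0)(1) = 4
A_5→A_6: (0)(6) − (4)(4) = -16
A_6→A_1: (4)(3) − (3)(6) = -6
Σ = -104
Area = |Σ|/2 = 52.
Hole:
Apply Gauss's area formula: 2A = Σ (x_i·y_{i+1} − x_{i+1}·y_i), indices taken mod 3.
Σ = (0) + (0) + (14) = 14
Area = |Σ|/2 = 7.
Net area = 52 − 7 = 45.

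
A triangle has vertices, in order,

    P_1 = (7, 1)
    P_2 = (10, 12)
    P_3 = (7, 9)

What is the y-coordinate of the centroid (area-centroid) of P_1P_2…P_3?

Apply the shoelace (surveyor's) formula. First the cross-terms c_i = x_i·y_{i+1} − x_{i+1}·y_i:
  74, 6, -56  ⇒  2A = 24, A = 12.
Then Σ (y_i + y_{i+1})·c_i = 528, so ȳ = 528 / (6·12) = 22/3.

22/3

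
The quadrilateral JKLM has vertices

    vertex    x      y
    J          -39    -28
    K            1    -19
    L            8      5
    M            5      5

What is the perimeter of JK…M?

|JK| = √((40)² + (9)²) = √1681 = 41
|KL| = √((7)² + (24)²) = √625 = 25
|LM| = √((-3)² + (0)²) = √9 = 3
|MJ| = √((-44)² + (-33)²) = √3025 = 55
Perimeter = 41 + 25 + 3 + 55 = 124.

124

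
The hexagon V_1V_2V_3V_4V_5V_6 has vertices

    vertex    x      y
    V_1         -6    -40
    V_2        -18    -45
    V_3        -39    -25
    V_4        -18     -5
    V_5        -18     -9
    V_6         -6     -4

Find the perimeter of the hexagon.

|V_1V_2| = √((-12)² + (-5)²) = √169 = 13
|V_2V_3| = √((-21)² + (20)²) = √841 = 29
|V_3V_4| = √((21)² + (20)²) = √841 = 29
|V_4V_5| = √((0)² + (-4)²) = √16 = 4
|V_5V_6| = √((12)² + (5)²) = √169 = 13
|V_6V_1| = √((0)² + (-36)²) = √1296 = 36
Perimeter = 13 + 29 + 29 + 4 + 13 + 36 = 124.

124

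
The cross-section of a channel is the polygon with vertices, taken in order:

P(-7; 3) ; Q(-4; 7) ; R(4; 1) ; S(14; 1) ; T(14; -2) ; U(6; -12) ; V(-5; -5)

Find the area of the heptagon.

208.5

Apply the surveyor's formula: 2A = Σ (x_i·y_{i+1} − x_{i+1}·y_i), indices taken mod 7.
Σ = (-37) + (-32) + (-10) + (-42) + (-156) + (-90) + (-50) = -417
Area = |Σ|/2 = 208.5.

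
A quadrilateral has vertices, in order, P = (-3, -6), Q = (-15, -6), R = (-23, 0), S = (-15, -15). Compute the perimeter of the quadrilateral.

54

|PQ| = √((-12)² + (0)²) = √144 = 12
|QR| = √((-8)² + (6)²) = √100 = 10
|RS| = √((8)² + (-15)²) = √289 = 17
|SP| = √((12)² + (9)²) = √225 = 15
Perimeter = 12 + 10 + 17 + 15 = 54.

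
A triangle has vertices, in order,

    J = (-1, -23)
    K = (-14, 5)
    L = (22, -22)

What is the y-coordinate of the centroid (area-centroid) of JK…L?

-40/3

Apply the shoelace formula. First the cross-terms c_i = x_i·y_{i+1} − x_{i+1}·y_i:
  -327, 198, -528  ⇒  2A = -657, A = -328.5.
Then Σ (y_i + y_{i+1})·c_i = 26280, so ȳ = 26280 / (6·(-328.5)) = -40/3.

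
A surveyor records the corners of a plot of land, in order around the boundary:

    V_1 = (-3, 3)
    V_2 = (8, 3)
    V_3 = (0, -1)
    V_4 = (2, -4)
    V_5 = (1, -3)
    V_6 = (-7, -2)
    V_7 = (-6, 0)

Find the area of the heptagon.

Apply the surveyor's formula: 2A = Σ (x_i·y_{i+1} − x_{i+1}·y_i), indices taken mod 7.
Σ = (-33) + (-8) + (2) + (-2) + (-23) + (-12) + (-18) = -94
Area = |Σ|/2 = 47.

47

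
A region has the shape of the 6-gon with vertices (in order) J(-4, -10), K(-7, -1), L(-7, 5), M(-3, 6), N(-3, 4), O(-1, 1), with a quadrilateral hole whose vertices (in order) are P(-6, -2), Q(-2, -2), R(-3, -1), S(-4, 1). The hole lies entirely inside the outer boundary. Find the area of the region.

Outer boundary:
Σ = (-66) + (-42) + (-27) + (6) + (1) + (14) = -114
Area = |Σ|/2 = 57.
Hole:
Σ = (8) + (-4) + (-7) + (14) = 11
Area = |Σ|/2 = 5.5.
Net area = 57 − 5.5 = 51.5.

51.5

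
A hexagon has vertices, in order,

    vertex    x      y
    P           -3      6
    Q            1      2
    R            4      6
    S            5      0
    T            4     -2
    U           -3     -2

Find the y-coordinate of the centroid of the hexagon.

Apply Gauss's area formula. First the cross-terms c_i = x_i·y_{i+1} − x_{i+1}·y_i:
  -12, -2, -30, -10, -14, -24  ⇒  2A = -92, A = -46.
Then Σ (y_i + y_{i+1})·c_i = -312, so ȳ = -312 / (6·(-46)) = 26/23.

26/23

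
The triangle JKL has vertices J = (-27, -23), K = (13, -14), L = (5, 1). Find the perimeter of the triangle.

98

|JK| = √((40)² + (9)²) = √1681 = 41
|KL| = √((-8)² + (15)²) = √289 = 17
|LJ| = √((-32)² + (-24)²) = √1600 = 40
Perimeter = 41 + 17 + 40 = 98.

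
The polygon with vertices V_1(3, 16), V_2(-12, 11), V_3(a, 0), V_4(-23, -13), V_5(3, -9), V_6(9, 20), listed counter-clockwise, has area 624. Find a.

-23

Write out the shoelace sum; only the two edges meeting at V_3 involve a:
2·Area = [((-12)·0 − a·11) + (a·(-13) − (-23)·0)] + 696
       = -24·a + 696 = 1248
⇒ a = -23.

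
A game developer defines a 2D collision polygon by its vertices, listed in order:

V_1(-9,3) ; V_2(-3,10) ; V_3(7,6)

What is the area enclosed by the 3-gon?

V_1→V_2: (-9)(10) − (-3)(3) = -81
V_2→V_3: (-3)(6) − (7)(10) = -88
V_3→V_1: (7)(3) − (-9)(6) = 75
Σ = -94
Area = |Σ|/2 = 47.

47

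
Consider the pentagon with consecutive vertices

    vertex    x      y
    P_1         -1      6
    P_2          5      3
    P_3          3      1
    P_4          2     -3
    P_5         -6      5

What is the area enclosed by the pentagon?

43.5

Apply the shoelace (surveyor's) formula: 2A = Σ (x_i·y_{i+1} − x_{i+1}·y_i), indices taken mod 5.
Σ = (-33) + (-4) + (-11) + (-8) + (-31) = -87
Area = |Σ|/2 = 43.5.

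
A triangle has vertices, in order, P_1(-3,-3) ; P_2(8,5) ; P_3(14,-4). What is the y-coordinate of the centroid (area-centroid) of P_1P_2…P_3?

Apply Gauss's area formula. First the cross-terms c_i = x_i·y_{i+1} − x_{i+1}·y_i:
  9, -102, -54  ⇒  2A = -147, A = -73.5.
Then Σ (y_i + y_{i+1})·c_i = 294, so ȳ = 294 / (6·(-73.5)) = -2/3.

-2/3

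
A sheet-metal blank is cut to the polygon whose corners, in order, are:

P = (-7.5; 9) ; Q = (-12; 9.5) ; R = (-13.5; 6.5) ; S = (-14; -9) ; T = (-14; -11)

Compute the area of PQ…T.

Apply the shoelace formula: 2A = Σ (x_i·y_{i+1} − x_{i+1}·y_i), indices taken mod 5.
P→Q: (-7.5)(9.5) − (-12)(9) = 36.75
Q→R: (-12)(6.5) − (-13.5)(9.5) = 50.25
R→S: (-13.5)(-9) − (-14)(6.5) = 212.5
S→T: (-14)(-11) − (-14)(-9) = 28
T→P: (-14)(9) − (-7.5)(-11) = -208.5
Σ = 119
Area = |Σ|/2 = 59.5.

59.5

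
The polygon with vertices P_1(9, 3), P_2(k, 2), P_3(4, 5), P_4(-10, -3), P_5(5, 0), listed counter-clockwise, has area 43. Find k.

4

The doubled signed area Σ (x_i y_{i+1} − x_{i+1} y_i) is linear in k.
With k=0 it equals 78; the coefficient of k is 2 (from the two edges through P_2).
So 2·k + 78 = 2·43 = 86 ⇒ k = 4.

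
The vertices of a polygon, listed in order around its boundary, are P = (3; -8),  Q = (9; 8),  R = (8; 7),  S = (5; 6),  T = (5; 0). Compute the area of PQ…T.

Cross-terms: 96, -1, 13, -30, -40  ⇒  Σ = 38
Area = |Σ|/2 = 19.

19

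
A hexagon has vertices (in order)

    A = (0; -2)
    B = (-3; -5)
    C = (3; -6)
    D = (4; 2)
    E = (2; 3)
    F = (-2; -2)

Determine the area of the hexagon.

35.5

Apply the shoelace (surveyor's) formula: 2A = Σ (x_i·y_{i+1} − x_{i+1}·y_i), indices taken mod 6.
Σ = (-6) + (33) + (30) + (8) + (2) + (4) = 71
Area = |Σ|/2 = 35.5.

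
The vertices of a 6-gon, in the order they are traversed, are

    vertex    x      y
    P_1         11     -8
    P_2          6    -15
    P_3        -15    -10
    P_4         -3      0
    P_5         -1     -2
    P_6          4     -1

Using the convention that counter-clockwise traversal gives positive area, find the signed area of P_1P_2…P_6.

Apply the shoelace (surveyor's) formula: 2A = Σ (x_i·y_{i+1} − x_{i+1}·y_i), indices taken mod 6.
Cross-terms: -117, -285, -30, 6, 9, -21  ⇒  Σ = -438
Signed area = Σ/2 = -219 (negative ⇒ clockwise traversal).

-219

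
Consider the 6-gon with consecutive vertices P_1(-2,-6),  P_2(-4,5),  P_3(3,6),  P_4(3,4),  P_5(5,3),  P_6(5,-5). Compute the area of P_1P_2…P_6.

85

Apply the surveyor's formula: 2A = Σ (x_i·y_{i+1} − x_{i+1}·y_i), indices taken mod 6.
P_1→P_2: (-2)(5) − (-4)(-6) = -34
P_2→P_3: (-4)(6) − (3)(5) = -39
P_3→P_4: (3)(4) − (3)(6) = -6
P_4→P_5: (3)(3) − (5)(4) = -11
P_5→P_6: (5)(-5) − (5)(3) = -40
P_6→P_1: (5)(-6) − (-2)(-5) = -40
Σ = -170
Area = |Σ|/2 = 85.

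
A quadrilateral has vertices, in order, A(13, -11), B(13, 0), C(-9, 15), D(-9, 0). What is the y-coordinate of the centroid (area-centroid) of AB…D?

Apply the surveyor's formula. First the cross-terms c_i = x_i·y_{i+1} − x_{i+1}·y_i:
  143, 195, 135, 99  ⇒  2A = 572, A = 286.
Then Σ (y_i + y_{i+1})·c_i = 2288, so ȳ = 2288 / (6·286) = 4/3.

4/3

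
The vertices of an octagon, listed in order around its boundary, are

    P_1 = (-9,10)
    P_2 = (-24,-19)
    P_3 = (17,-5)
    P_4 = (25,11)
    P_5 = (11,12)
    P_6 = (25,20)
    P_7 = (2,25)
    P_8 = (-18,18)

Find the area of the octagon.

1159

Apply the shoelace (surveyor's) formula: 2A = Σ (x_i·y_{i+1} − x_{i+1}·y_i), indices taken mod 8.
Cross-terms: 411, 443, 312, 179, -80, 585, 486, -18  ⇒  Σ = 2318
Area = |Σ|/2 = 1159.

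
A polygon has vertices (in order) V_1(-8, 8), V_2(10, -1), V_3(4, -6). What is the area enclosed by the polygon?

72

Apply Gauss's area formula: 2A = Σ (x_i·y_{i+1} − x_{i+1}·y_i), indices taken mod 3.
V_1→V_2: (-8)(-1) − (10)(8) = -72
V_2→V_3: (10)(-6) − (4)(-1) = -56
V_3→V_1: (4)(8) − (-8)(-6) = -16
Σ = -144
Area = |Σ|/2 = 72.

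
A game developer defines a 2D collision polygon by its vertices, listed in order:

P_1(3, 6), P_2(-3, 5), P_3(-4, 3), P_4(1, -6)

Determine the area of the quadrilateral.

44.5

Apply Gauss's area formula: 2A = Σ (x_i·y_{i+1} − x_{i+1}·y_i), indices taken mod 4.
Cross-terms: 33, 11, 21, 24  ⇒  Σ = 89
Area = |Σ|/2 = 44.5.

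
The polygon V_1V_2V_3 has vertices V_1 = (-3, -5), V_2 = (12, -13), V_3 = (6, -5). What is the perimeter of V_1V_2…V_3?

|V_1V_2| = √((15)² + (-8)²) = √289 = 17
|V_2V_3| = √((-6)² + (8)²) = √100 = 10
|V_3V_1| = √((-9)² + (0)²) = √81 = 9
Perimeter = 17 + 10 + 9 = 36.

36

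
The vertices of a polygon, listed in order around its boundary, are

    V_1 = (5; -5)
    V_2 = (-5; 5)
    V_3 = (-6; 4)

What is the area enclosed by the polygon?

Apply the shoelace (surveyor's) formula: 2A = Σ (x_i·y_{i+1} − x_{i+1}·y_i), indices taken mod 3.
V_1→V_2: (5)(5) − (-5)(-5) = 0
V_2→V_3: (-5)(4) − (-6)(5) = 10
V_3→V_1: (-6)(-5) − (5)(4) = 10
Σ = 20
Area = |Σ|/2 = 10.

10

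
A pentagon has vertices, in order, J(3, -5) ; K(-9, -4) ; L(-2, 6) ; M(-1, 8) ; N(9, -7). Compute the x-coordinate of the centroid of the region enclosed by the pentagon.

-41/109

Apply the surveyor's formula. First the cross-terms c_i = x_i·y_{i+1} − x_{i+1}·y_i:
  -57, -62, -10, -65, -24  ⇒  2A = -218, A = -109.
Then Σ (x_i + x_{i+1})·c_i = 246, so x̄ = 246 / (6·(-109)) = -41/109.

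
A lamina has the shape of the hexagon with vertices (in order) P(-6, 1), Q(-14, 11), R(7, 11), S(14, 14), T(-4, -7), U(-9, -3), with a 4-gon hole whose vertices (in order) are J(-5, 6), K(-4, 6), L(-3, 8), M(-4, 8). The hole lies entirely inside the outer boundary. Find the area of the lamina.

Outer boundary:
Σ = (-52) + (-231) + (-56) + (-42) + (-51) + (-27) = -459
Area = |Σ|/2 = 229.5.
Hole:
Apply the shoelace (surveyor's) formula: 2A = Σ (x_i·y_{i+1} − x_{i+1}·y_i), indices taken mod 4.
J→K: (-5)(6) − (-4)(6) = -6
K→L: (-4)(8) − (-3)(6) = -14
L→M: (-3)(8) − (-4)(8) = 8
M→J: (-4)(6) − (-5)(8) = 16
Σ = 4
Area = |Σ|/2 = 2.
Net area = 229.5 − 2 = 227.5.

227.5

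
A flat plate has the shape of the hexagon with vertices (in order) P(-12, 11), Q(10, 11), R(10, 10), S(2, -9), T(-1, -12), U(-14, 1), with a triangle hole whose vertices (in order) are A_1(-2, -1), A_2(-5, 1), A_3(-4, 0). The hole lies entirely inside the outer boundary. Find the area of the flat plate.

352.5

Outer boundary:
Apply the shoelace formula: 2A = Σ (x_i·y_{i+1} − x_{i+1}·y_i), indices taken mod 6.
Σ = (-242) + (-10) + (-110) + (-33) + (-169) + (-142) = -706
Area = |Σ|/2 = 353.
Hole:
Apply the shoelace formula: 2A = Σ (x_i·y_{i+1} − x_{i+1}·y_i), indices taken mod 3.
Σ = (-7) + (4) + (4) = 1
Area = |Σ|/2 = 0.5.
Net area = 353 − 0.5 = 352.5.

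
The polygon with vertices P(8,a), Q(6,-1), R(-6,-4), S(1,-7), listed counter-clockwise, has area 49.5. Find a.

-7

The doubled signed area Σ (x_i y_{i+1} − x_{i+1} y_i) is linear in a.
With a=0 it equals 64; the coefficient of a is -5 (from the two edges through P).
So -5·a + 64 = 2·49.5 = 99 ⇒ a = -7.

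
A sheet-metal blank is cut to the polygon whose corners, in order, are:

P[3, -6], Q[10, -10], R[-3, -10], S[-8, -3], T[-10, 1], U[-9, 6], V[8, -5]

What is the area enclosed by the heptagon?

Apply the shoelace formula: 2A = Σ (x_i·y_{i+1} − x_{i+1}·y_i), indices taken mod 7.
Σ = (30) + (-130) + (-71) + (-38) + (-51) + (-3) + (-33) = -296
Area = |Σ|/2 = 148.

148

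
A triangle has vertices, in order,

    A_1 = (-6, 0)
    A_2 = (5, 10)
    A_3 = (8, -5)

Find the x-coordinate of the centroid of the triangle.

7/3

Apply the shoelace (surveyor's) formula. First the cross-terms c_i = x_i·y_{i+1} − x_{i+1}·y_i:
  -60, -105, -30  ⇒  2A = -195, A = -97.5.
Then Σ (x_i + x_{i+1})·c_i = -1365, so x̄ = -1365 / (6·(-97.5)) = 7/3.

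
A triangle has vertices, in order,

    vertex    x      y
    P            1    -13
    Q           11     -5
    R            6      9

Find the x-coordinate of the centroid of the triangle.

Apply the surveyor's formula. First the cross-terms c_i = x_i·y_{i+1} − x_{i+1}·y_i:
  138, 129, -87  ⇒  2A = 180, A = 90.
Then Σ (x_i + x_{i+1})·c_i = 3240, so x̄ = 3240 / (6·90) = 6.

6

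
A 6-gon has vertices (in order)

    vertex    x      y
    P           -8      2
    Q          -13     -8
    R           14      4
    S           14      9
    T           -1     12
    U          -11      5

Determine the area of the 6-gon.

271

P→Q: (-8)(-8) − (-13)(2) = 90
Q→R: (-13)(4) − (14)(-8) = 60
R→S: (14)(9) − (14)(4) = 70
S→T: (14)(12) − (-1)(9) = 177
T→U: (-1)(5) − (-11)(12) = 127
U→P: (-11)(2) − (-8)(5) = 18
Σ = 542
Area = |Σ|/2 = 271.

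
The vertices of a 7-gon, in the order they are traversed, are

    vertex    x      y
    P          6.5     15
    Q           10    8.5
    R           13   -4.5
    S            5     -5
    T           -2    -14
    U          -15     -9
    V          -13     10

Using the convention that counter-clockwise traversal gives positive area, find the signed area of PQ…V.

-545.875

Cross-terms: -94.75, -155.5, -42.5, -80, -192, -267, -260  ⇒  Σ = -1091.75
Signed area = Σ/2 = -545.875 (negative ⇒ clockwise traversal).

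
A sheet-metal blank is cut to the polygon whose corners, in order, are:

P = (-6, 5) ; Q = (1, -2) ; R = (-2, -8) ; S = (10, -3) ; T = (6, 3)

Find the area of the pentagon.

88.5

Apply Gauss's area formula: 2A = Σ (x_i·y_{i+1} − x_{i+1}·y_i), indices taken mod 5.
Σ = (7) + (-12) + (86) + (48) + (48) = 177
Area = |Σ|/2 = 88.5.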